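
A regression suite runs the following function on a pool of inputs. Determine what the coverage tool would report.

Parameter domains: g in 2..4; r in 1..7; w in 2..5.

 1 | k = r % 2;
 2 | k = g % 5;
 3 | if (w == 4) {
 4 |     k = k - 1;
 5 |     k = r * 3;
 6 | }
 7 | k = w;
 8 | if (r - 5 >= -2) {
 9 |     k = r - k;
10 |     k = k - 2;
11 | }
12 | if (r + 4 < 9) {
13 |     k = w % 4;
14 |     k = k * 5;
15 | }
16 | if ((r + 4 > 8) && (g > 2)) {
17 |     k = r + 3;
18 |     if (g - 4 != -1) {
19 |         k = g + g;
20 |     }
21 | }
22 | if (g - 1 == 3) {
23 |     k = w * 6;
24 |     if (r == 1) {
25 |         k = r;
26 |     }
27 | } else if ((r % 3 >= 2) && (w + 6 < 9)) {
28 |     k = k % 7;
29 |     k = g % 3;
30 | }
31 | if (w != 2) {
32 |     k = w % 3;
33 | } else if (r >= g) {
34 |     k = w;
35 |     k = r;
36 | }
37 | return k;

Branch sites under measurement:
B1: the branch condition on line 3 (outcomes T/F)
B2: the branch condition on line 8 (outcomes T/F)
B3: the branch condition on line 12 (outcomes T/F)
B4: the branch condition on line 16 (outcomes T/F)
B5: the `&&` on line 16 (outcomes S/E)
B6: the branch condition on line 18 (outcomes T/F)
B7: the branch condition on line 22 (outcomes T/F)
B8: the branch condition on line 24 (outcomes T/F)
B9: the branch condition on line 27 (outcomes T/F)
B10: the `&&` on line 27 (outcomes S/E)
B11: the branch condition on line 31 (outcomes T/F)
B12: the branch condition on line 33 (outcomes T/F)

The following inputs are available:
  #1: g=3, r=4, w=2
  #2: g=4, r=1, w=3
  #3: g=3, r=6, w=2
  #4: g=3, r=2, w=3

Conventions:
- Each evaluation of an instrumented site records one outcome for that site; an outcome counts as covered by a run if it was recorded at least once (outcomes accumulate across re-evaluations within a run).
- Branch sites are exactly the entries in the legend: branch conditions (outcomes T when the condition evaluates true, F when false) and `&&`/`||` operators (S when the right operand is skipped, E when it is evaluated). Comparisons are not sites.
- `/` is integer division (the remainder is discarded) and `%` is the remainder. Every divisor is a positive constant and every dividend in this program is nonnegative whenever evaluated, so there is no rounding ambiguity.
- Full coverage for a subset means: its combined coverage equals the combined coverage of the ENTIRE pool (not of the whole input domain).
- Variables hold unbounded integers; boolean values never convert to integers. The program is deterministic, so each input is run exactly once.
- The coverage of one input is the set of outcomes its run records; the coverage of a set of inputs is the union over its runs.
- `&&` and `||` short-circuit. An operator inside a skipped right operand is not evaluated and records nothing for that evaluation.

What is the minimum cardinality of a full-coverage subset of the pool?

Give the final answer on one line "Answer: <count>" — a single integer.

test 1 (g=3, r=4, w=2) fires B1->F, B2->T, B3->T, B5->S, B4->F, B7->F, B10->S, B9->F, B11->F, B12->T; hits B1=F, B2=T, B3=T, B4=F, B5=S, B7=F, B9=F, B10=S, B11=F, B12=T
test 2 (g=4, r=1, w=3) fires B1->F, B2->F, B3->T, B5->S, B4->F, B7->T, B8->T, B11->T; hits B1=F, B2=F, B3=T, B4=F, B5=S, B7=T, B8=T, B11=T
test 3 (g=3, r=6, w=2) fires B1->F, B2->T, B3->F, B5->E, B4->T, B6->F, B7->F, B10->S, B9->F, B11->F, B12->T; hits B1=F, B2=T, B3=F, B4=T, B5=E, B6=F, B7=F, B9=F, B10=S, B11=F, B12=T
test 4 (g=3, r=2, w=3) fires B1->F, B2->F, B3->T, B5->S, B4->F, B7->F, B10->E, B9->F, B11->T; hits B1=F, B2=F, B3=T, B4=F, B5=S, B7=F, B9=F, B10=E, B11=T
union over all inputs: B1=F, B2=T, B2=F, B3=T, B3=F, B4=T, B4=F, B5=S, B5=E, B6=F, B7=T, B7=F, B8=T, B9=F, B10=S, B10=E, B11=T, B11=F, B12=T (19 outcomes)
checked all size-1 subsets: none covers 19 outcomes (max 11/19)
checked all size-2 subsets: none covers 19 outcomes (max 18/19)
inputs {2, 3, 4} (size 3) cover everything; no size-3 subset with a lexicographically smaller index list covers all 19

Answer: 3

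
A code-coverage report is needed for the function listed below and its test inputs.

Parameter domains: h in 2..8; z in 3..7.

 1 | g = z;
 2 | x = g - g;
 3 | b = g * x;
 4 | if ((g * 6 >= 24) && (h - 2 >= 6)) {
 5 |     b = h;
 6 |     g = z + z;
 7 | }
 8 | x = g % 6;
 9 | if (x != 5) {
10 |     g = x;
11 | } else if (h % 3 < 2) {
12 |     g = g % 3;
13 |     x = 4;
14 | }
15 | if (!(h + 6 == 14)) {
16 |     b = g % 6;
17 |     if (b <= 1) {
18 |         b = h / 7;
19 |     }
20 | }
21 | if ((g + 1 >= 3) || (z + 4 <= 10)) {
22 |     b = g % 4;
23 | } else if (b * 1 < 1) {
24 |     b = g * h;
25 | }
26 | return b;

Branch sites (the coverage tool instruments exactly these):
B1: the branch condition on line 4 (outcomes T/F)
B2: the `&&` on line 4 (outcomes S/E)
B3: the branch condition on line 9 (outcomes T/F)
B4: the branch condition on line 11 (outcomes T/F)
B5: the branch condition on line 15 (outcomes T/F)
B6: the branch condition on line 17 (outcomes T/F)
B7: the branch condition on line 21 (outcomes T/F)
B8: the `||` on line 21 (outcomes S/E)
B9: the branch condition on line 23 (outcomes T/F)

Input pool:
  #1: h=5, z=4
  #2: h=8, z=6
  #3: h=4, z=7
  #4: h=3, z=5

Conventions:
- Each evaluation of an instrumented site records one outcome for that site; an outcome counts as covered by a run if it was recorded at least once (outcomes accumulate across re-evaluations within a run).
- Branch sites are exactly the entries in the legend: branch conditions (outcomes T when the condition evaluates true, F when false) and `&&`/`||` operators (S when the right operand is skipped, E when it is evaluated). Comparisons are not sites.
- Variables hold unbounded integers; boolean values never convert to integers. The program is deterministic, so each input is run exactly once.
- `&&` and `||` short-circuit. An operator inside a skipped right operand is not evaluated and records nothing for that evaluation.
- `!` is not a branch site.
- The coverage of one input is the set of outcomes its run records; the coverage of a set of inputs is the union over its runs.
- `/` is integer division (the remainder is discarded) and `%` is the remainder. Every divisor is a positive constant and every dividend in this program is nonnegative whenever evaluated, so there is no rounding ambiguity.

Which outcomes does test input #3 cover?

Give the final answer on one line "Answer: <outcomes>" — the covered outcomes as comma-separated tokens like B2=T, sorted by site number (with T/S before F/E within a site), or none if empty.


Tracing the run of input #3 (h=4, z=7):
  B2->E, B1->F, B3->T, B5->T, B6->T, B8->E, B7->F, B9->T
distinct outcomes covered: B1=F, B2=E, B3=T, B5=T, B6=T, B7=F, B8=E, B9=T
Answer: B1=F, B2=E, B3=T, B5=T, B6=T, B7=F, B8=E, B9=T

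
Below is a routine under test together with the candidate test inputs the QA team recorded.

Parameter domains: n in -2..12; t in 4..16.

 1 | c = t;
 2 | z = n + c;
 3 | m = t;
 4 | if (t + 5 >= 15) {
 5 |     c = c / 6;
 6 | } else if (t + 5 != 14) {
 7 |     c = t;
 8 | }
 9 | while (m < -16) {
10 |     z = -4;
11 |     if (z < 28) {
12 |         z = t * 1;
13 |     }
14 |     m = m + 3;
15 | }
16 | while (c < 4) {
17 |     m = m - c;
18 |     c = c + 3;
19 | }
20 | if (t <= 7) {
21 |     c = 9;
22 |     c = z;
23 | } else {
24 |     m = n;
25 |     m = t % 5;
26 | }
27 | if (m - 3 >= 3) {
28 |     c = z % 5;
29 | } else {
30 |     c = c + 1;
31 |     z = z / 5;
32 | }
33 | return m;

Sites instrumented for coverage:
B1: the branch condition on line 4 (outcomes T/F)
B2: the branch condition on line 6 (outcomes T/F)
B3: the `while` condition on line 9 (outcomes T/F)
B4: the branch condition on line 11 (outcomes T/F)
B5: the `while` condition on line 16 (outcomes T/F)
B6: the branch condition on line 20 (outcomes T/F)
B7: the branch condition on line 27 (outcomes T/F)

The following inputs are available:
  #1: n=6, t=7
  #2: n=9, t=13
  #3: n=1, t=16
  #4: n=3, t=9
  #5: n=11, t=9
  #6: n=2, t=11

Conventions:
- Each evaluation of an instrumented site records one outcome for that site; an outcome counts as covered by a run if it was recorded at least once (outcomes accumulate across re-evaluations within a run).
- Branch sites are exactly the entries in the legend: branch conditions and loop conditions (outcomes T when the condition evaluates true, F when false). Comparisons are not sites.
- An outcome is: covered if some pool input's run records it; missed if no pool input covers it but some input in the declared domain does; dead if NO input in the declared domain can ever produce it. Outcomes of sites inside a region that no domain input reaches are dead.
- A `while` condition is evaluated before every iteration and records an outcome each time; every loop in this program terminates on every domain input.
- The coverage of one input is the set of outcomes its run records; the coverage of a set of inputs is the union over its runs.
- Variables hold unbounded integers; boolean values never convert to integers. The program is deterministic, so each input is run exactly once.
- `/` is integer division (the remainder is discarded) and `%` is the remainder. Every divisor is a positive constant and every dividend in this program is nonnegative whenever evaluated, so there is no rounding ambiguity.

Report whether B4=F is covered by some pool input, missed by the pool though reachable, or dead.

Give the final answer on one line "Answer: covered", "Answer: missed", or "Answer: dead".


no pool input records B4=F
checking all 195 inputs in the declared domain: B4=F is never recorded -> dead
Answer: dead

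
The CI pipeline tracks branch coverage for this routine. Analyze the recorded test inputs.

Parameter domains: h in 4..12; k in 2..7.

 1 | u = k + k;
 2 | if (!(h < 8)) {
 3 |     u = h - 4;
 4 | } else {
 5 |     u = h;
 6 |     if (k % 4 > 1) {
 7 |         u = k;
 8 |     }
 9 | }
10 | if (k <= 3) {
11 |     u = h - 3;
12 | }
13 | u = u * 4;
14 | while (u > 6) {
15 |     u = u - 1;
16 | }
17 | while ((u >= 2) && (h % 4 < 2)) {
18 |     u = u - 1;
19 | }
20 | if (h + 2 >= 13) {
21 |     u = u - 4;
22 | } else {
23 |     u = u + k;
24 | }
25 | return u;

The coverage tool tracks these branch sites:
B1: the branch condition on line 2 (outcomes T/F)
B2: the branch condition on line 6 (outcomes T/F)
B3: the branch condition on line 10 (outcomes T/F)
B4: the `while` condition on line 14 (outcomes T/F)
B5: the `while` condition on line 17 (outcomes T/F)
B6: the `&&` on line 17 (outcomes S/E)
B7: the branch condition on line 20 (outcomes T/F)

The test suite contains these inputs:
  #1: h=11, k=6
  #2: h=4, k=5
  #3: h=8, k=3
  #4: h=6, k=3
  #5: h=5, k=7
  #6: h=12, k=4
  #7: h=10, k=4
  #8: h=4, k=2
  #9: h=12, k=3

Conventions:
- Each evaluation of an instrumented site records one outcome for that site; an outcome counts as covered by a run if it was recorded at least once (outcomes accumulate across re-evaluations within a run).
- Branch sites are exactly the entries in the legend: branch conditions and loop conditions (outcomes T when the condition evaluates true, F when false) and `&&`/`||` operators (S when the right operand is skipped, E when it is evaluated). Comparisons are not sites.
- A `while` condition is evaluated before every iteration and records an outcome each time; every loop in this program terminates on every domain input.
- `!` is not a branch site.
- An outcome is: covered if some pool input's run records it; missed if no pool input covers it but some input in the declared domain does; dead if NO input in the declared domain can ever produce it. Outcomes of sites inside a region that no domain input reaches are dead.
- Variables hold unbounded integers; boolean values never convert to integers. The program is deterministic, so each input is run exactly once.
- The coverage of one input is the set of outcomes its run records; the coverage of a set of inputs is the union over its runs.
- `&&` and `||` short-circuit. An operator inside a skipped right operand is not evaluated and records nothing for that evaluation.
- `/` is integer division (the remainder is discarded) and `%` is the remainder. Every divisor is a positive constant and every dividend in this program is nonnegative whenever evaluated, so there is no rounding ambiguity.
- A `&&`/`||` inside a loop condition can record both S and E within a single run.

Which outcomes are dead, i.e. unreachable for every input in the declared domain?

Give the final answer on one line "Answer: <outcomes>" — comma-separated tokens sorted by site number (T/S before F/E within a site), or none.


exhaustive pass over the 54-input domain:
  reachable outcomes have witnesses, e.g. B1=T (e.g. h=8, k=2), B1=F (e.g. h=4, k=2), B2=T (e.g. h=4, k=2), B2=F (e.g. h=4, k=4)
Answer: none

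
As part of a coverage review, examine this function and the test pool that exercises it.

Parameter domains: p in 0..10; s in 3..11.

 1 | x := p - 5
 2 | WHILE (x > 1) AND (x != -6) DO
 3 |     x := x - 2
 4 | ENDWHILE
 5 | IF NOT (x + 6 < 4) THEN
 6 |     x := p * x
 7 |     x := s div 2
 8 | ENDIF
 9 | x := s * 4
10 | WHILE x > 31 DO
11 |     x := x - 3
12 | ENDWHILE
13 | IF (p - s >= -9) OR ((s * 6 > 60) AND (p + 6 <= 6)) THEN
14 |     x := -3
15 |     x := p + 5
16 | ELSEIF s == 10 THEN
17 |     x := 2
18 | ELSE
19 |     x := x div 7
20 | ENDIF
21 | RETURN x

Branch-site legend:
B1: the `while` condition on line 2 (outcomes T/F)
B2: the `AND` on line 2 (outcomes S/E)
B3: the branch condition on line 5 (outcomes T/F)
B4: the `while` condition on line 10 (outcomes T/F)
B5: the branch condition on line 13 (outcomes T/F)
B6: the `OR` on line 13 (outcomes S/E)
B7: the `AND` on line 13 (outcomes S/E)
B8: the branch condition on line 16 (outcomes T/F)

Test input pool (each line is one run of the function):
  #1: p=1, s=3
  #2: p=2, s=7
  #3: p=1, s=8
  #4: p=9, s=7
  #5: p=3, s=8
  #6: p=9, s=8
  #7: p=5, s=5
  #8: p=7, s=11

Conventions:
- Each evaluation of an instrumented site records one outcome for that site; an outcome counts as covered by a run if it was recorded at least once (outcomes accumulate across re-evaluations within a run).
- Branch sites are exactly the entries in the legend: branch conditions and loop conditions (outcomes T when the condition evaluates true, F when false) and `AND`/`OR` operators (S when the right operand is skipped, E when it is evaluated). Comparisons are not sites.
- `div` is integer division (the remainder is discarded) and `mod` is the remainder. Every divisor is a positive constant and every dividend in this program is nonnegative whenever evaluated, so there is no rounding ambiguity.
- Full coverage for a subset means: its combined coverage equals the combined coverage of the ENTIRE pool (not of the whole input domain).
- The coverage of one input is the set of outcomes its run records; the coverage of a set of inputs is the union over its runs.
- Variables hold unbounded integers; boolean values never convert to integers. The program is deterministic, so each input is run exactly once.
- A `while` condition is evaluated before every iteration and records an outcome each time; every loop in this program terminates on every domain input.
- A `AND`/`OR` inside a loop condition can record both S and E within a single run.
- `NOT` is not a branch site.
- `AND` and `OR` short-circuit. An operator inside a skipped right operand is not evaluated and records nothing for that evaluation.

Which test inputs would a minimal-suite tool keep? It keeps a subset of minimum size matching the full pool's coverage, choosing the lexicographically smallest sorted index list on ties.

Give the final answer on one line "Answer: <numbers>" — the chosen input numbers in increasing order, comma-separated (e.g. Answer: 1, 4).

run #1 (p=1, s=3) records B1=F, B2=S, B3=F, B4=F, B5=T, B6=S
run #2 (p=2, s=7) records B1=F, B2=S, B3=F, B4=F, B5=T, B6=S
run #3 (p=1, s=8) records B1=F, B2=S, B3=F, B4=T, B4=F, B5=T, B6=S
run #4 (p=9, s=7) records B1=T, B1=F, B2=S, B2=E, B3=T, B4=F, B5=T, B6=S
run #5 (p=3, s=8) records B1=F, B2=S, B3=T, B4=T, B4=F, B5=T, B6=S
run #6 (p=9, s=8) records B1=T, B1=F, B2=S, B2=E, B3=T, B4=T, B4=F, B5=T, B6=S
run #7 (p=5, s=5) records B1=F, B2=S, B3=T, B4=F, B5=T, B6=S
run #8 (p=7, s=11) records B1=T, B1=F, B2=S, B2=E, B3=T, B4=T, B4=F, B5=T, B6=S
union over all inputs: B1=T, B1=F, B2=S, B2=E, B3=T, B3=F, B4=T, B4=F, B5=T, B6=S (10 outcomes)
every size-1 subset falls short of the 10 outcomes (best: 9/10)
the canonical winner is {1, 6}: size 2, full 10-outcome coverage, earliest index list among size-2 covers

Answer: 1, 6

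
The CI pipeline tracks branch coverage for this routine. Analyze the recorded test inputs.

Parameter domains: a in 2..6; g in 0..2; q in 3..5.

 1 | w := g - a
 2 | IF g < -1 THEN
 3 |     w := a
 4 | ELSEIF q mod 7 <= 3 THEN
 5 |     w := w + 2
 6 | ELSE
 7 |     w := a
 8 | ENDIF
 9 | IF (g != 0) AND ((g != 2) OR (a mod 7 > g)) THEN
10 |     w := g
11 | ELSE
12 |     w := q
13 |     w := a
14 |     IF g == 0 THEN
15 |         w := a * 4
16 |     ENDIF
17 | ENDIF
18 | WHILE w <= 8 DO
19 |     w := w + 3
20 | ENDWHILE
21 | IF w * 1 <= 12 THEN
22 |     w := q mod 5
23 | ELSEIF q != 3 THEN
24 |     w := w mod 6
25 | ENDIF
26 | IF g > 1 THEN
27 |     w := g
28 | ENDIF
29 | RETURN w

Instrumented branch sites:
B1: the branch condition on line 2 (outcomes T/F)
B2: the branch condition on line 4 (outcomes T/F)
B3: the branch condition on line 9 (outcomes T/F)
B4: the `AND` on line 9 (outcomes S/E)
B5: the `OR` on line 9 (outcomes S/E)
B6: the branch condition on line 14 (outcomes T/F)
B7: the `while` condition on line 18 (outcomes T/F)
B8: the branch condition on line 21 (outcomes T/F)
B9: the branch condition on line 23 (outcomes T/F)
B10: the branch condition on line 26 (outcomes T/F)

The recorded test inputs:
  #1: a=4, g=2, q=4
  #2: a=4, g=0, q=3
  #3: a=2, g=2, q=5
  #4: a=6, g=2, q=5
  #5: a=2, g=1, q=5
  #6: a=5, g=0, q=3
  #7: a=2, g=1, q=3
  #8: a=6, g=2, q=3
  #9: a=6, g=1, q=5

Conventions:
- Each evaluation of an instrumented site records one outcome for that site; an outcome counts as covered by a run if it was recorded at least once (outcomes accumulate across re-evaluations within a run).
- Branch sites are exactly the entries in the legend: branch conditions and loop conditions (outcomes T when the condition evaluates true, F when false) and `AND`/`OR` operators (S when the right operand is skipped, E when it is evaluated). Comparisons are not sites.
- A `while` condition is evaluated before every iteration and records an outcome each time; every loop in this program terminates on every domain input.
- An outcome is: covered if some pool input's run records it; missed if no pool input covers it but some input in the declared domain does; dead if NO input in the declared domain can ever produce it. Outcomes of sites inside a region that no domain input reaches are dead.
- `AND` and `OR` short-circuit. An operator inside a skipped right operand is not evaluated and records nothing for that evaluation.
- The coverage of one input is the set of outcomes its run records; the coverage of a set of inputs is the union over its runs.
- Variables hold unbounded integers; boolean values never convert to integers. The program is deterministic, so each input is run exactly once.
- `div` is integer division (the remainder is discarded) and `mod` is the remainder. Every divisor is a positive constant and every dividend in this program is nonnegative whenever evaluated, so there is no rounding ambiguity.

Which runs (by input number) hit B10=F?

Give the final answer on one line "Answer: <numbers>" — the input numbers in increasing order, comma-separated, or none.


input #1 (a=4, g=2, q=4): does not record B10=F
input #2 (a=4, g=0, q=3): records B10=F
input #3 (a=2, g=2, q=5): does not record B10=F
input #4 (a=6, g=2, q=5): does not record B10=F
input #5 (a=2, g=1, q=5): records B10=F
input #6 (a=5, g=0, q=3): records B10=F
input #7 (a=2, g=1, q=3): records B10=F
input #8 (a=6, g=2, q=3): does not record B10=F
input #9 (a=6, g=1, q=5): records B10=F
Answer: 2, 5, 6, 7, 9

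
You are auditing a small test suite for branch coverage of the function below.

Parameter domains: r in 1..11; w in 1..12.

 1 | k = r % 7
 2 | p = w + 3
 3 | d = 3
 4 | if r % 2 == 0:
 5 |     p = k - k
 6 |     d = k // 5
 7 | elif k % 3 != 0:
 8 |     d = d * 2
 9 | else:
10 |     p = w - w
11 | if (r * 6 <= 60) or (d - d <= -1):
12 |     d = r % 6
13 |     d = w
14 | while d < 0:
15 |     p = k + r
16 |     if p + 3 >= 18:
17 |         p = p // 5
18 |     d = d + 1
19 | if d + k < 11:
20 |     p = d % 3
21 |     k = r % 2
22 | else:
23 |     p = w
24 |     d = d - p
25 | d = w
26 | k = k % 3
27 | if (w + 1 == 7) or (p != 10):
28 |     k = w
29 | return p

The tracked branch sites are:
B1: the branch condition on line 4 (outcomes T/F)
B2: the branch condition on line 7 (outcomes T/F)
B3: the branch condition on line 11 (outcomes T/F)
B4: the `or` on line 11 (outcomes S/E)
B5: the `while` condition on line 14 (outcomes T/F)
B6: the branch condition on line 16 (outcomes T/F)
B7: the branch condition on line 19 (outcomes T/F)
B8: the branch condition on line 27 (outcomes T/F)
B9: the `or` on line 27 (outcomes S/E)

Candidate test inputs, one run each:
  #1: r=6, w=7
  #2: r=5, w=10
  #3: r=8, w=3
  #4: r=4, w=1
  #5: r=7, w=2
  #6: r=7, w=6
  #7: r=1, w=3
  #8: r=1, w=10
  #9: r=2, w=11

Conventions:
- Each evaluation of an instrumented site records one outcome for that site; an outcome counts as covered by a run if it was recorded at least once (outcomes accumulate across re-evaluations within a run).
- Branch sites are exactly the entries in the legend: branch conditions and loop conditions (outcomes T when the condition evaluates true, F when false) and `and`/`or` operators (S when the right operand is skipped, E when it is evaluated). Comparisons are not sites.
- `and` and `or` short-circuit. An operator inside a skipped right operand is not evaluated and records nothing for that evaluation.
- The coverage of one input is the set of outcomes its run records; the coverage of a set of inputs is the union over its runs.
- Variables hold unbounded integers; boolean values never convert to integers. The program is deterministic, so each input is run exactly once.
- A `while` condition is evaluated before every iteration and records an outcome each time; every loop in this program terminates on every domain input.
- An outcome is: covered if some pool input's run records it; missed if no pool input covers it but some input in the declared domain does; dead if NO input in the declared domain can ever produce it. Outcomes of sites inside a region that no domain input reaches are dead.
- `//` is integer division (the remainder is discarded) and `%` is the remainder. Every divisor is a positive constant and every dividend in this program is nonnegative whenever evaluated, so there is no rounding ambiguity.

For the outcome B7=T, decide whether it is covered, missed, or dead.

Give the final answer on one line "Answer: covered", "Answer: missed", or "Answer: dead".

B7=T is recorded by pool input(s) 3, 4, 5, 6, 7 -> covered

Answer: covered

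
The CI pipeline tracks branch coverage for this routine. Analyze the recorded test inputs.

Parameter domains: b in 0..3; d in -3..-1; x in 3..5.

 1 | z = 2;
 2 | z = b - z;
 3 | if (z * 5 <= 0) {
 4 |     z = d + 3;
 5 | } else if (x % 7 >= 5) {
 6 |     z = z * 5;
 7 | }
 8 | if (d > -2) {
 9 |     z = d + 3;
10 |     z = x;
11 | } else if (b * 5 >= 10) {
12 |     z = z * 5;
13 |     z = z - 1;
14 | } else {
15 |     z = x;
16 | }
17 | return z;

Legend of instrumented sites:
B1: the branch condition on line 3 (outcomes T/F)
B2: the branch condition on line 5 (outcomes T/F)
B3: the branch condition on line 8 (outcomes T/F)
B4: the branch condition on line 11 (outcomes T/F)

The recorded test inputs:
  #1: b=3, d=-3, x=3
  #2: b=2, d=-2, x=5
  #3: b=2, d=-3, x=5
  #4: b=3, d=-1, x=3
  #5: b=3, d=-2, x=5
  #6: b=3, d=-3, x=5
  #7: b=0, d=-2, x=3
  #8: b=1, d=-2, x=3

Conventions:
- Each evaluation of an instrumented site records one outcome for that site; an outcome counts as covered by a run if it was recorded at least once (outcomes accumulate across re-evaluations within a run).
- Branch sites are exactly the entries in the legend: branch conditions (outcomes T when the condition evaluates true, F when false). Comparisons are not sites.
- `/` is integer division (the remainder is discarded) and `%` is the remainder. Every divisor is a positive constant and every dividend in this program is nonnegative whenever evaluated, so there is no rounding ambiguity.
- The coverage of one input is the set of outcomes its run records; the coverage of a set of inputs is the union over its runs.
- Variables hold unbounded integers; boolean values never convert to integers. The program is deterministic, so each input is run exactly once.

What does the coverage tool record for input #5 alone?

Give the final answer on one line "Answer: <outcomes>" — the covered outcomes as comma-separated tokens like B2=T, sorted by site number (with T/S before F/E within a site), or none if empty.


Running input #5 (b=3, d=-2, x=5), event by event:
  B1->F, B2->T, B3->F, B4->T
deduplicating events, the covered set is: B1=F, B2=T, B3=F, B4=T
Answer: B1=F, B2=T, B3=F, B4=T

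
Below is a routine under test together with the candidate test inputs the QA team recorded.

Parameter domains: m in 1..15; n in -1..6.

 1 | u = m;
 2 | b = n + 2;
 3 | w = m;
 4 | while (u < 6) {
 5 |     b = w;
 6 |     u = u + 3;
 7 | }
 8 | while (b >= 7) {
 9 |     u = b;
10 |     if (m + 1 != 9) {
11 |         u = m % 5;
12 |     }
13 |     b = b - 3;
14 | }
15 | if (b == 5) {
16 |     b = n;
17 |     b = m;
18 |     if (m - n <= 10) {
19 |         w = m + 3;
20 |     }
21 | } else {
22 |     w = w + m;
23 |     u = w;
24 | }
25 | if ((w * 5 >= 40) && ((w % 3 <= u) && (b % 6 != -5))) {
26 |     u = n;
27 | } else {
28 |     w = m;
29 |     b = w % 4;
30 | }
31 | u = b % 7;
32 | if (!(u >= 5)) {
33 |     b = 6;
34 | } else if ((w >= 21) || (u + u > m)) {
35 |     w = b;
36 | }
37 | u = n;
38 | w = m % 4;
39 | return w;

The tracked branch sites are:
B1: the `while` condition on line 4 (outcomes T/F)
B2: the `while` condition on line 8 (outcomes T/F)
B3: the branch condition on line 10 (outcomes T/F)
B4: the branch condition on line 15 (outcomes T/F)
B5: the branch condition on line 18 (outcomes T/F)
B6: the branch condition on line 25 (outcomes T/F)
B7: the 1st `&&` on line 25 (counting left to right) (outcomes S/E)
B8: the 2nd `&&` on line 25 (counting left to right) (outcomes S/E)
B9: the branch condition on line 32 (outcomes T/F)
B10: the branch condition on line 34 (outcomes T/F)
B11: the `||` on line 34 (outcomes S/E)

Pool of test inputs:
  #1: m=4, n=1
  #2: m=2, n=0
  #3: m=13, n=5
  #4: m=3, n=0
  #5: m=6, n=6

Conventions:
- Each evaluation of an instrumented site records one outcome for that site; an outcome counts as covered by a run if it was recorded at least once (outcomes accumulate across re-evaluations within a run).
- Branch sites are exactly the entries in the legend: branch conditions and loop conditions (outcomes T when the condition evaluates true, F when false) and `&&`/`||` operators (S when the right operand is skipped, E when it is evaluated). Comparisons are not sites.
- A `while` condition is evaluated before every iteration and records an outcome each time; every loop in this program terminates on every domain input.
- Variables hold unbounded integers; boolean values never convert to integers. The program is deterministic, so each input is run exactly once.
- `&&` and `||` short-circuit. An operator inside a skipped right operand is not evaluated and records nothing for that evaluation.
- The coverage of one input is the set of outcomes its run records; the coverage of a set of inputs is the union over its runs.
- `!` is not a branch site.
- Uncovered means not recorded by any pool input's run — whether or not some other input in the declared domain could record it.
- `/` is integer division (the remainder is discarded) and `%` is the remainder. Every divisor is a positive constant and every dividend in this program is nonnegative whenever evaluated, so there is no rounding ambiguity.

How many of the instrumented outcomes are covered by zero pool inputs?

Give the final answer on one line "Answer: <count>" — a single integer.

input #1, m=4, n=1: events B1->T, B1->F, B2->F, B4->F, B7->E, B8->E, B6->T, B9->T; outcomes B1=T, B1=F, B2=F, B4=F, B6=T, B7=E, B8=E, B9=T
input #2, m=2, n=0: events B1->T, B1->T, B1->F, B2->F, B4->F, B7->S, B6->F, B9->T; outcomes B1=T, B1=F, B2=F, B4=F, B6=F, B7=S, B9=T
input #3, m=13, n=5: events B1->F, B2->T, B3->T, B2->F, B4->F, B7->E, B8->E, B6->T, B9->T; outcomes B1=F, B2=T, B2=F, B3=T, B4=F, B6=T, B7=E, B8=E, B9=T
input #4, m=3, n=0: events B1->T, B1->F, B2->F, B4->F, B7->S, B6->F, B9->T; outcomes B1=T, B1=F, B2=F, B4=F, B6=F, B7=S, B9=T
input #5, m=6, n=6: events B1->F, B2->T, B3->T, B2->F, B4->T, B5->T, B7->E, B8->E, B6->T, B9->F, B11->E, B10->T; outcomes B1=F, B2=T, B2=F, B3=T, B4=T, B5=T, B6=T, B7=E, B8=E, B9=F, B10=T, B11=E
union over the pool: B1=T, B1=F, B2=T, B2=F, B3=T, B4=T, B4=F, B5=T, B6=T, B6=F, B7=S, B7=E, B8=E, B9=T, B9=F, B10=T, B11=E
uncovered (5 of 22): B3=F, B5=F, B8=S, B10=F, B11=S

Answer: 5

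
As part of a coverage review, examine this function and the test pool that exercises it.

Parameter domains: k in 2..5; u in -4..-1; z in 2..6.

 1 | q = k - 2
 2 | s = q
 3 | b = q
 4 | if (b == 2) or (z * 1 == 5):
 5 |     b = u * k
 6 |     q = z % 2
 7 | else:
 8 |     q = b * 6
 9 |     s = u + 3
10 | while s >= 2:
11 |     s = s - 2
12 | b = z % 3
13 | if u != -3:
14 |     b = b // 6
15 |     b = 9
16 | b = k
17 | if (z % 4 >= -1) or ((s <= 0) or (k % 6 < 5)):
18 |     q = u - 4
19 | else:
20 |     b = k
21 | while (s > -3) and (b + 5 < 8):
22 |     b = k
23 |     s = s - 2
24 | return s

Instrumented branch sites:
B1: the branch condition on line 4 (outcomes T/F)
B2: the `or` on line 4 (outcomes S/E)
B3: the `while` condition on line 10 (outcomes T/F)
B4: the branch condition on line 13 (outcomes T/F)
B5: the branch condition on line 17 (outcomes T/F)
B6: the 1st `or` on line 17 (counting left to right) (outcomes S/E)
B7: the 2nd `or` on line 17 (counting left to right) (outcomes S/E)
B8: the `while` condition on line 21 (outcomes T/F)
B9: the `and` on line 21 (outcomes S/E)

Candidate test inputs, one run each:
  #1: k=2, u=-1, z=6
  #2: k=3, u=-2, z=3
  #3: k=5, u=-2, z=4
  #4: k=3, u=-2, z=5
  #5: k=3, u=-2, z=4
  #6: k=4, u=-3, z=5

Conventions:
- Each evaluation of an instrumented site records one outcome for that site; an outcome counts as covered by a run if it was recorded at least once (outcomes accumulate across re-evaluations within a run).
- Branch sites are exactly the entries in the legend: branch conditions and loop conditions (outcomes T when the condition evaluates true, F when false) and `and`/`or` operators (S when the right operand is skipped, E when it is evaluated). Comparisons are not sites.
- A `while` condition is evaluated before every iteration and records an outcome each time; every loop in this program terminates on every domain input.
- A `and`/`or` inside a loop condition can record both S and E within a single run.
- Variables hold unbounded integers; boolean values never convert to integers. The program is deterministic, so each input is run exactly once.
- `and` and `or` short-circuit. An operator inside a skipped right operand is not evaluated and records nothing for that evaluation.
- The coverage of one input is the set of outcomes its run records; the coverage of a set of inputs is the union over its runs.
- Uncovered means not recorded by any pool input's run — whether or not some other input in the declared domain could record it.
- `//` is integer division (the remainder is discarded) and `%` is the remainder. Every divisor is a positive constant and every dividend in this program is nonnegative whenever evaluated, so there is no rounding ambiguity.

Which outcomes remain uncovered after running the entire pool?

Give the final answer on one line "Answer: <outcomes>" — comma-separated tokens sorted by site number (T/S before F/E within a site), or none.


test 1 (k=2, u=-1, z=6) fires B2->E, B1->F, B3->T, B3->F, B4->T, B6->S, B5->T, B9->E, B8->T, B9->E, B8->T, B9->S, B8->F; hits B1=F, B2=E, B3=T, B3=F, B4=T, B5=T, B6=S, B8=T, B8=F, B9=S, B9=E
test 2 (k=3, u=-2, z=3) fires B2->E, B1->F, B3->F, B4->T, B6->S, B5->T, B9->E, B8->F; hits B1=F, B2=E, B3=F, B4=T, B5=T, B6=S, B8=F, B9=E
test 3 (k=5, u=-2, z=4) fires B2->E, B1->F, B3->F, B4->T, B6->S, B5->T, B9->E, B8->F; hits B1=F, B2=E, B3=F, B4=T, B5=T, B6=S, B8=F, B9=E
test 4 (k=3, u=-2, z=5) fires B2->E, B1->T, B3->F, B4->T, B6->S, B5->T, B9->E, B8->F; hits B1=T, B2=E, B3=F, B4=T, B5=T, B6=S, B8=F, B9=E
test 5 (k=3, u=-2, z=4) fires B2->E, B1->F, B3->F, B4->T, B6->S, B5->T, B9->E, B8->F; hits B1=F, B2=E, B3=F, B4=T, B5=T, B6=S, B8=F, B9=E
test 6 (k=4, u=-3, z=5) fires B2->S, B1->T, B3->T, B3->F, B4->F, B6->S, B5->T, B9->E, B8->F; hits B1=T, B2=S, B3=T, B3=F, B4=F, B5=T, B6=S, B8=F, B9=E
union over the pool: B1=T, B1=F, B2=S, B2=E, B3=T, B3=F, B4=T, B4=F, B5=T, B6=S, B8=T, B8=F, B9=S, B9=E
uncovered (4 of 18): B5=F, B6=E, B7=S, B7=E
Answer: B5=F, B6=E, B7=S, B7=E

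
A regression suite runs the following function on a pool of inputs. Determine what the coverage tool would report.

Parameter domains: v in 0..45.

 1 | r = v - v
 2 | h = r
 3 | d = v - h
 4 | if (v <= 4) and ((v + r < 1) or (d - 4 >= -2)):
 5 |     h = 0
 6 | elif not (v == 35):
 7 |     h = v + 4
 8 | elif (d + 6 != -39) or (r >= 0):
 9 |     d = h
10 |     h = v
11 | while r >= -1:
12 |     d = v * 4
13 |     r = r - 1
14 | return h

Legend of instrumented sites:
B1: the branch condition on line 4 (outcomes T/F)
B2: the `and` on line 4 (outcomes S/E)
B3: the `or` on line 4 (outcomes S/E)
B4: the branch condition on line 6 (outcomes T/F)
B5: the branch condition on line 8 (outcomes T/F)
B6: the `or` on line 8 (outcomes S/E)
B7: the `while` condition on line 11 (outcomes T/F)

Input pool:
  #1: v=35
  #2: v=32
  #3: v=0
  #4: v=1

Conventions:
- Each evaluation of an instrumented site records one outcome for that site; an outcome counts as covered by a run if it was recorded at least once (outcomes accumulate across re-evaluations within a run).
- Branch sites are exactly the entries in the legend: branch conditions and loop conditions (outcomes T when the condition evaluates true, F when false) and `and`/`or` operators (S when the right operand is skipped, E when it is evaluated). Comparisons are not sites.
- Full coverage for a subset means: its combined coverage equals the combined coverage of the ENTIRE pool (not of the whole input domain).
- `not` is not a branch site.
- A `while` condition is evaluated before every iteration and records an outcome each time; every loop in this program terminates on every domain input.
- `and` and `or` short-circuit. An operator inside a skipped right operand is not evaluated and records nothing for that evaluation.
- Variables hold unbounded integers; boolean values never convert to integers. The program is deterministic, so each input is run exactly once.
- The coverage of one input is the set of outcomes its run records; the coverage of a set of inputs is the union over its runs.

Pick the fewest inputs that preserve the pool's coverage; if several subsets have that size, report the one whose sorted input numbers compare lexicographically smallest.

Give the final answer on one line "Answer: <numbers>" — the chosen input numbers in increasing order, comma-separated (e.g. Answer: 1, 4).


#1 (v=35) -> covered: B1=F, B2=S, B4=F, B5=T, B6=S, B7=T, B7=F
#2 (v=32) -> covered: B1=F, B2=S, B4=T, B7=T, B7=F
#3 (v=0) -> covered: B1=T, B2=E, B3=S, B7=T, B7=F
#4 (v=1) -> covered: B1=F, B2=E, B3=E, B4=T, B7=T, B7=F
together the pool reaches 12 outcomes: B1=T, B1=F, B2=S, B2=E, B3=S, B3=E, B4=T, B4=F, B5=T, B6=S, B7=T, B7=F
checked all size-1 subsets: none covers 12 outcomes (max 7/12)
checked all size-2 subsets: none covers 12 outcomes (max 10/12)
size 3: inputs {1, 3, 4} cover all 12 outcomes, and no lexicographically smaller subset of this size does
Answer: 1, 3, 4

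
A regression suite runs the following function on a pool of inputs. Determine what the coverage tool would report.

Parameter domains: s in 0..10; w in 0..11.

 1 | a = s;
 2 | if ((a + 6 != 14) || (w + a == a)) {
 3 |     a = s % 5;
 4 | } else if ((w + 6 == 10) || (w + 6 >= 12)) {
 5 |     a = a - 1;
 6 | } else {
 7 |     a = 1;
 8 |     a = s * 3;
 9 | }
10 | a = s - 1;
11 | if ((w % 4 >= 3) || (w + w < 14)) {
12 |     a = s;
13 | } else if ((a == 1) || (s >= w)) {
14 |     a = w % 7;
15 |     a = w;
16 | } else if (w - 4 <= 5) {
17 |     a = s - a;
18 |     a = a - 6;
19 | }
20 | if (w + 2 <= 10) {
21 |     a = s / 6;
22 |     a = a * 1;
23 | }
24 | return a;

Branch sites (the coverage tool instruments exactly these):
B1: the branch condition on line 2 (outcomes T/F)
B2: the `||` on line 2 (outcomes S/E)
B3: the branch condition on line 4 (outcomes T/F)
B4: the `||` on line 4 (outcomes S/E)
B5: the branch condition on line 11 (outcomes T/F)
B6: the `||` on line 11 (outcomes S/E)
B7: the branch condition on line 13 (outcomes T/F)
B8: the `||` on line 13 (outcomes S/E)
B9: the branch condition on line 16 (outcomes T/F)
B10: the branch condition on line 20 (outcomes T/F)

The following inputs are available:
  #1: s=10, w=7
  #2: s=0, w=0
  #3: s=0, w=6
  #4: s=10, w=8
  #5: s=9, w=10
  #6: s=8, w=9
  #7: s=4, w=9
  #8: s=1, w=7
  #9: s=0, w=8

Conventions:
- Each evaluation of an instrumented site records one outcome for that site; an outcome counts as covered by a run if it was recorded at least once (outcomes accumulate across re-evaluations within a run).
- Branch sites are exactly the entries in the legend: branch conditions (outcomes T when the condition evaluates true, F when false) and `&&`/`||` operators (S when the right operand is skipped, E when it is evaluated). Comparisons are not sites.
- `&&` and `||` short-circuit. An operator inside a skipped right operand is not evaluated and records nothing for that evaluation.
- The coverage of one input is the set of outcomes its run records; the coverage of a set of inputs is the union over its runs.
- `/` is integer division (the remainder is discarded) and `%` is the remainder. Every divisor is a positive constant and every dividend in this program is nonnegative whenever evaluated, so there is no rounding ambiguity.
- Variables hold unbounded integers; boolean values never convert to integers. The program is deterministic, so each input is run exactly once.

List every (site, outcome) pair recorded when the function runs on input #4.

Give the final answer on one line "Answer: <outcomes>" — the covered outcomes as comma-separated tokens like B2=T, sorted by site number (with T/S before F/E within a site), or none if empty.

Event log for input #4 (s=10, w=8):
  B2->S, B1->T, B6->E, B5->F, B8->E, B7->T, B10->T
distinct outcomes covered: B1=T, B2=S, B5=F, B6=E, B7=T, B8=E, B10=T

Answer: B1=T, B2=S, B5=F, B6=E, B7=T, B8=E, B10=T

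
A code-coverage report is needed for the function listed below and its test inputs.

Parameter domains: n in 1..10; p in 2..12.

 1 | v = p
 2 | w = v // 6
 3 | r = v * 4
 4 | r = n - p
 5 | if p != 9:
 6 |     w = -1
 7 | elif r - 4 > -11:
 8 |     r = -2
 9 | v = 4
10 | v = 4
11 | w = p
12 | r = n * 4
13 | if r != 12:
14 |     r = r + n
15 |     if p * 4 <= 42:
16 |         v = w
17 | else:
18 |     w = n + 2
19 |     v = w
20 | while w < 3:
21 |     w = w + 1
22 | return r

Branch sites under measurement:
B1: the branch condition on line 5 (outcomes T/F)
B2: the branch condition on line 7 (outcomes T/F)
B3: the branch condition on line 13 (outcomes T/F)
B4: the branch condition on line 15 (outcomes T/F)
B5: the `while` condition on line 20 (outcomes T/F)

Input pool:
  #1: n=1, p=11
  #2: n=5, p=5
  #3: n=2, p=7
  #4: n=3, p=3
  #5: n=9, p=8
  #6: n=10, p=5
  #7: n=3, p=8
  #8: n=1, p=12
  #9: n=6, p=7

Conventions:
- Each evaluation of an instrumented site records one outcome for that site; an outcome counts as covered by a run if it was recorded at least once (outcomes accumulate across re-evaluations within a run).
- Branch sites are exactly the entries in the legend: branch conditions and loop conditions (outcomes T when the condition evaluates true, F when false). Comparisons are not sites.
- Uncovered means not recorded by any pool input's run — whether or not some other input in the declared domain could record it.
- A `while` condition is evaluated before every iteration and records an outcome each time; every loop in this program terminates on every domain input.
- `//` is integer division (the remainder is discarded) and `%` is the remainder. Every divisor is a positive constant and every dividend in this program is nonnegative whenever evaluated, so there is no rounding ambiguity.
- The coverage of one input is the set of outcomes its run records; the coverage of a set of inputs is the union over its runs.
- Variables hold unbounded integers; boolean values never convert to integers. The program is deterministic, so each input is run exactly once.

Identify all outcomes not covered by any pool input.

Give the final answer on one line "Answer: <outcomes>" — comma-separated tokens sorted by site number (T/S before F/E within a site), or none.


run #1 (n=1, p=11) runs B1->T, B3->T, B4->F, B5->F; records B1=T, B3=T, B4=F, B5=F
run #2 (n=5, p=5) runs B1->T, B3->T, B4->T, B5->F; records B1=T, B3=T, B4=T, B5=F
run #3 (n=2, p=7) runs B1->T, B3->T, B4->T, B5->F; records B1=T, B3=T, B4=T, B5=F
run #4 (n=3, p=3) runs B1->T, B3->F, B5->F; records B1=T, B3=F, B5=F
run #5 (n=9, p=8) runs B1->T, B3->T, B4->T, B5->F; records B1=T, B3=T, B4=T, B5=F
run #6 (n=10, p=5) runs B1->T, B3->T, B4->T, B5->F; records B1=T, B3=T, B4=T, B5=F
run #7 (n=3, p=8) runs B1->T, B3->F, B5->F; records B1=T, B3=F, B5=F
run #8 (n=1, p=12) runs B1->T, B3->T, B4->F, B5->F; records B1=T, B3=T, B4=F, B5=F
run #9 (n=6, p=7) runs B1->T, B3->T, B4->T, B5->F; records B1=T, B3=T, B4=T, B5=F
union over the pool: B1=T, B3=T, B3=F, B4=T, B4=F, B5=F
uncovered (4 of 10): B1=F, B2=T, B2=F, B5=T
Answer: B1=F, B2=T, B2=F, B5=T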